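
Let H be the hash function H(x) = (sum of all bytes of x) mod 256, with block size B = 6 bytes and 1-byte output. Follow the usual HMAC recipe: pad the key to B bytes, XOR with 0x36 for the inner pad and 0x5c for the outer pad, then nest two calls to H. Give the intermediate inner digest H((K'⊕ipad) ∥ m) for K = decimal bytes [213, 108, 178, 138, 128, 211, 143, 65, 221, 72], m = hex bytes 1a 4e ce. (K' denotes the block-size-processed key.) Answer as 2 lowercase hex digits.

Key decimal bytes [213, 108, 178, 138, 128, 211, 143, 65, 221, 72] = d5 6c b2 8a 80 d3 8f 41 dd 48 is 10 bytes > B = 6, so hash it first: H(key) = c5, then zero-pad to 6 bytes: K' = c5 00 00 00 00 00.
K' ⊕ ipad = f3 36 36 36 36 36.
Inner input = f3 36 36 36 36 36 ∥ 1a 4e ce.
Inner hash: sum = 243+54+54+54+54+54+26+78+206 = 823; mod 256 = 55 → 37.

37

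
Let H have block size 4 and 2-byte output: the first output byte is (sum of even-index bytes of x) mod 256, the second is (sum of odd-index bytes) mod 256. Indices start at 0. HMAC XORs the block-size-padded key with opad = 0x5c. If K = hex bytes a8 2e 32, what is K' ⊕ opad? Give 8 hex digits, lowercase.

f4726e5c

Key hex bytes a8 2e 32 is 3 bytes ≤ B = 4; zero-pad to 4 bytes: K' = a8 2e 32 00.
XOR each byte with 0x5c: a8⊕5c=f4, 2e⊕5c=72, 32⊕5c=6e, 00⊕5c=5c.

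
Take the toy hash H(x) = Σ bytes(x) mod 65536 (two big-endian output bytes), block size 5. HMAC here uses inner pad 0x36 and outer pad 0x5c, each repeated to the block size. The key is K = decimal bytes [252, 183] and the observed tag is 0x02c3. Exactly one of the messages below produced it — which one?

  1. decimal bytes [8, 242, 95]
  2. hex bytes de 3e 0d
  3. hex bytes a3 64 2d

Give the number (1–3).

Key decimal bytes [252, 183] = fc b7 is 2 bytes ≤ B = 5; zero-pad to 5 bytes: K' = fc b7 00 00 00.
K' ⊕ ipad = ca 81 36 36 36; K' ⊕ opad = a0 eb 5c 5c 5c.
m1: inner = H(ca 81 36 36 36 08 f2 5f) = 03 46; tag = H(a0 eb 5c 5c 5c 03 46) = 02e8
m2: inner = H(ca 81 36 36 36 de 3e 0d) = 03 16; tag = H(a0 eb 5c 5c 5c 03 16) = 02b8
m3: inner = H(ca 81 36 36 36 a3 64 2d) = 03 21; tag = H(a0 eb 5c 5c 5c 03 21) = 02c3 ← matches

3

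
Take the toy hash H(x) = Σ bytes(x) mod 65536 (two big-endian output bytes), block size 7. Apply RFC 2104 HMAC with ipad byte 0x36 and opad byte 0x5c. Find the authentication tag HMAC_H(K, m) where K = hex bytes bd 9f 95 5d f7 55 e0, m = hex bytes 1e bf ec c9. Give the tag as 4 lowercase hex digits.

Key hex bytes bd 9f 95 5d f7 55 e0 is exactly B = 7 bytes: K' = bd 9f 95 5d f7 55 e0.
K' ⊕ ipad = 8b a9 a3 6b c1 63 d6.  K' ⊕ opad = e1 c3 c9 01 ab 09 bc.
Inner input = (K'⊕ipad) ∥ m = 8b a9 a3 6b c1 63 d6 ∥ 1e bf ec c9.
Inner hash: sum = 139+169+163+107+193+99+214+30+191+236+201 = 1742 → 06 ce.
Outer input = (K'⊕opad) ∥ inner = e1 c3 c9 01 ab 09 bc ∥ 06 ce.
Outer hash (tag): sum = 225+195+201+1+171+9+188+6+206 = 1202 → 04 b2.

04b2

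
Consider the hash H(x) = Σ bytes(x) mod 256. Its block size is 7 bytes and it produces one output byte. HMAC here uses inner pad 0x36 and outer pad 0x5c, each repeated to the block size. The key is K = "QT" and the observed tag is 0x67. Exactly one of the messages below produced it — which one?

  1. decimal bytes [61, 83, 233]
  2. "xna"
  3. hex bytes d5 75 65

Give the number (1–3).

Key "QT" = 51 54 is 2 bytes ≤ B = 7; zero-pad to 7 bytes: K' = 51 54 00 00 00 00 00.
K' ⊕ ipad = 67 62 36 36 36 36 36; K' ⊕ opad = 0d 08 5c 5c 5c 5c 5c.
m1: inner = H(67 62 36 36 36 36 36 3d 53 e9) = 50; tag = H(0d 08 5c 5c 5c 5c 5c 50) = 31
m2: inner = H(67 62 36 36 36 36 36 78 6e 61) = 1e; tag = H(0d 08 5c 5c 5c 5c 5c 1e) = ff
m3: inner = H(67 62 36 36 36 36 36 d5 75 65) = 86; tag = H(0d 08 5c 5c 5c 5c 5c 86) = 67 ← matches

3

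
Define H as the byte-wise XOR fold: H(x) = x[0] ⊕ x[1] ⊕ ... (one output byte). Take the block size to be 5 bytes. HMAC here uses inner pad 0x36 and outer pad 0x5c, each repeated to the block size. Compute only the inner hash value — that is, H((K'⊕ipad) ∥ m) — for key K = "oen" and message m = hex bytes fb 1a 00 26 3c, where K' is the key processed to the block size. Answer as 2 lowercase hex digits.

Key "oen" = 6f 65 6e is 3 bytes ≤ B = 5; zero-pad to 5 bytes: K' = 6f 65 6e 00 00.
K' ⊕ ipad = 59 53 58 36 36.
Inner input = 59 53 58 36 36 ∥ fb 1a 00 26 3c.
Inner hash: XOR 59⊕53⊕58⊕36⊕36⊕fb⊕1a⊕00⊕26⊕3c = a9.

a9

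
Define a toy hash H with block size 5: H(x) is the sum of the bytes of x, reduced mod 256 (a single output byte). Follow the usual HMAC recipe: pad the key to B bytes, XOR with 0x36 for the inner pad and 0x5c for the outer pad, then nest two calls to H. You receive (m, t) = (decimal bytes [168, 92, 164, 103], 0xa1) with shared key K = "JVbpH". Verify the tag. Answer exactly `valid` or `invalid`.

Key "JVbpH" = 4a 56 62 70 48 is exactly B = 5 bytes: K' = 4a 56 62 70 48.
K' ⊕ ipad = 7c 60 54 46 7e; K' ⊕ opad = 16 0a 3e 2c 14.
Inner hash: sum = 124+96+84+70+126+168+92+164+103 = 1027; mod 256 = 3 → 03.
Outer hash (recomputed tag): sum = 22+10+62+44+20+3 = 161 → a1.
Recomputed tag = a1; claimed = a1 → match.

valid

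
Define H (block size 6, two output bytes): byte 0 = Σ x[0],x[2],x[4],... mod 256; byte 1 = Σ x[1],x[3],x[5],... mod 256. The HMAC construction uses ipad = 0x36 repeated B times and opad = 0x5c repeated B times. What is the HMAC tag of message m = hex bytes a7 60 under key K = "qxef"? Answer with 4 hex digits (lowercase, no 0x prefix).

Key "qxef" = 71 78 65 66 is 4 bytes ≤ B = 6; zero-pad to 6 bytes: K' = 71 78 65 66 00 00.
K' ⊕ ipad = 47 4e 53 50 36 36.  K' ⊕ opad = 2d 24 39 3a 5c 5c.
Inner input = (K'⊕ipad) ∥ m = 47 4e 53 50 36 36 ∥ a7 60.
Inner hash: even-index sum = 375 mod 256 = 119; odd-index sum = 308 mod 256 = 52 → 77 34.
Outer input = (K'⊕opad) ∥ inner = 2d 24 39 3a 5c 5c ∥ 77 34.
Outer hash (tag): even-index sum = 313 mod 256 = 57; odd-index sum = 238 mod 256 = 238 → 39 ee.

39ee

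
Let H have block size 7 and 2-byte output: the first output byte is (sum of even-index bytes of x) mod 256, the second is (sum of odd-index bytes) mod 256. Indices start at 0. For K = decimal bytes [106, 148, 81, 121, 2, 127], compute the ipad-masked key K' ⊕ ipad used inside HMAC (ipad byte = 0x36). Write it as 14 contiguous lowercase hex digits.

Key decimal bytes [106, 148, 81, 121, 2, 127] = 6a 94 51 79 02 7f is 6 bytes ≤ B = 7; zero-pad to 7 bytes: K' = 6a 94 51 79 02 7f 00.
XOR each byte with 0x36: 6a⊕36=5c, 94⊕36=a2, 51⊕36=67, 79⊕36=4f, 02⊕36=34, 7f⊕36=49, 00⊕36=36.

5ca2674f344936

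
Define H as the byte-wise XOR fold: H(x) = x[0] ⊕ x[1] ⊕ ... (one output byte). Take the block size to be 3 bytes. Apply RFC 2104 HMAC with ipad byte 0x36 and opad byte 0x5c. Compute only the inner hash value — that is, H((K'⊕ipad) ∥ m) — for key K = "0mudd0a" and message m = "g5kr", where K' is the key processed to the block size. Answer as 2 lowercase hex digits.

Key "0mudd0a" = 30 6d 75 64 64 30 61 is 7 bytes > B = 3, so hash it first: H(key) = 79, then zero-pad to 3 bytes: K' = 79 00 00.
K' ⊕ ipad = 4f 36 36.
Inner input = 4f 36 36 ∥ 67 35 6b 72.
Inner hash: XOR 4f⊕36⊕36⊕67⊕35⊕6b⊕72 = 04.

04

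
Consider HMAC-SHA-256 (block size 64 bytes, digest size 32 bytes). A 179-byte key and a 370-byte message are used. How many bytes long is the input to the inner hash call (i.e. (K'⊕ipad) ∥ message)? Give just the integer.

434

Key is 179 > 64 bytes, so it is hashed to 32 bytes then zero-padded to 64: |K'| = 64.
Inner input = (K'⊕ipad) ∥ m → 64 + 370 = 434 bytes.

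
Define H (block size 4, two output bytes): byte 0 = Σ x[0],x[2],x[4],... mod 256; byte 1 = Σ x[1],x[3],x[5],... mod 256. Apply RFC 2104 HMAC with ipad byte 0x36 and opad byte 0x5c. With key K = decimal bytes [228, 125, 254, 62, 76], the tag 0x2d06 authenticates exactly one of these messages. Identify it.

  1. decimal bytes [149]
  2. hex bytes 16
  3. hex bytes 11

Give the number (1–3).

3

Key decimal bytes [228, 125, 254, 62, 76] = e4 7d fe 3e 4c is 5 bytes > B = 4, so hash it first: H(key) = 2e bb, then zero-pad to 4 bytes: K' = 2e bb 00 00.
K' ⊕ ipad = 18 8d 36 36; K' ⊕ opad = 72 e7 5c 5c.
m1: inner = H(18 8d 36 36 95) = e3 c3; tag = H(72 e7 5c 5c e3 c3) = b106
m2: inner = H(18 8d 36 36 16) = 64 c3; tag = H(72 e7 5c 5c 64 c3) = 3206
m3: inner = H(18 8d 36 36 11) = 5f c3; tag = H(72 e7 5c 5c 5f c3) = 2d06 ← matches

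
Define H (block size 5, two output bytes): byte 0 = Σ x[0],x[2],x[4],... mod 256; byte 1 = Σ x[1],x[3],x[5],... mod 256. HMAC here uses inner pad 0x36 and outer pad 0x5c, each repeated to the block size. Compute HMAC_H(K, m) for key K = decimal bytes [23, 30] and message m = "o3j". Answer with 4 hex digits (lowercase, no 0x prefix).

Key decimal bytes [23, 30] = 17 1e is 2 bytes ≤ B = 5; zero-pad to 5 bytes: K' = 17 1e 00 00 00.
K' ⊕ ipad = 21 28 36 36 36.  K' ⊕ opad = 4b 42 5c 5c 5c.
Inner input = (K'⊕ipad) ∥ m = 21 28 36 36 36 ∥ 6f 33 6a.
Inner hash: even-index sum = 192 mod 256 = 192; odd-index sum = 311 mod 256 = 55 → c0 37.
Outer input = (K'⊕opad) ∥ inner = 4b 42 5c 5c 5c ∥ c0 37.
Outer hash (tag): even-index sum = 314 mod 256 = 58; odd-index sum = 350 mod 256 = 94 → 3a 5e.

3a5e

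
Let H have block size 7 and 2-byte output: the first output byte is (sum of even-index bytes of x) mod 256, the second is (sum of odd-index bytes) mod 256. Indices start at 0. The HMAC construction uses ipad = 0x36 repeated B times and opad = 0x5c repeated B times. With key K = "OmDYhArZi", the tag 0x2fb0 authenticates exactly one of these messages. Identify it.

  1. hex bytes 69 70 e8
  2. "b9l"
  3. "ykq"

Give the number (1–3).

2

Key "OmDYhArZi" = 4f 6d 44 59 68 41 72 5a 69 is 9 bytes > B = 7, so hash it first: H(key) = d6 61, then zero-pad to 7 bytes: K' = d6 61 00 00 00 00 00.
K' ⊕ ipad = e0 57 36 36 36 36 36; K' ⊕ opad = 8a 3d 5c 5c 5c 5c 5c.
m1: inner = H(e0 57 36 36 36 36 36 69 70 e8) = f2 14; tag = H(8a 3d 5c 5c 5c 5c 5c f2 14) = b2e7
m2: inner = H(e0 57 36 36 36 36 36 62 39 6c) = bb 91; tag = H(8a 3d 5c 5c 5c 5c 5c bb 91) = 2fb0 ← matches
m3: inner = H(e0 57 36 36 36 36 36 79 6b 71) = ed ad; tag = H(8a 3d 5c 5c 5c 5c 5c ed ad) = 4be2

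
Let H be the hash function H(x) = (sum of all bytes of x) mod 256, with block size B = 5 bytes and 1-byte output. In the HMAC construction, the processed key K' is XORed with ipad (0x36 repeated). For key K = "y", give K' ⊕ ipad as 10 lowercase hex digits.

4f36363636

Key "y" = 79 is 1 byte ≤ B = 5; zero-pad to 5 bytes: K' = 79 00 00 00 00.
XOR each byte with 0x36: 79⊕36=4f, 00⊕36=36, 00⊕36=36, 00⊕36=36, 00⊕36=36.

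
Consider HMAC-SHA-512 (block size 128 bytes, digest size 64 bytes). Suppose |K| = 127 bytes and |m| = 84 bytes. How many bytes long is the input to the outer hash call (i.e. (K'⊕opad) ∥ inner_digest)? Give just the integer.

192

Key is 127 ≤ 128 bytes, zero-padded: |K'| = 128.
Outer input = (K'⊕opad) ∥ H(inner) → 128 + 64 = 192 bytes.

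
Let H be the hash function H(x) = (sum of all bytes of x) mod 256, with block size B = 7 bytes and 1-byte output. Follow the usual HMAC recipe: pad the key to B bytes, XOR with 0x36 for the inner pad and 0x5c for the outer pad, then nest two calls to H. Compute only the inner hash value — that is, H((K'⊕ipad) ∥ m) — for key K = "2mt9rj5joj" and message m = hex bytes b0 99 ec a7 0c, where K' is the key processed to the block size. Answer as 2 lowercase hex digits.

Key "2mt9rj5joj" = 32 6d 74 39 72 6a 35 6a 6f 6a is 10 bytes > B = 7, so hash it first: H(key) = a0, then zero-pad to 7 bytes: K' = a0 00 00 00 00 00 00.
K' ⊕ ipad = 96 36 36 36 36 36 36.
Inner input = 96 36 36 36 36 36 36 ∥ b0 99 ec a7 0c.
Inner hash: sum = 150+54+54+54+54+54+54+176+153+236+167+12 = 1218; mod 256 = 194 → c2.

c2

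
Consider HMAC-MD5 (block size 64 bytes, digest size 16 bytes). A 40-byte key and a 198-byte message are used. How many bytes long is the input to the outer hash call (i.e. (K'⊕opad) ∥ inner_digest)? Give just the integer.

Key is 40 ≤ 64 bytes, zero-padded: |K'| = 64.
Outer input = (K'⊕opad) ∥ H(inner) → 64 + 16 = 80 bytes.

80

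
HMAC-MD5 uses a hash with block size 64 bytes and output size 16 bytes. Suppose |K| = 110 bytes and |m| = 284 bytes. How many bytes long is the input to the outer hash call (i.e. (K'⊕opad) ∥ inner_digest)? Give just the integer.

Key is 110 > 64 bytes, so it is hashed to 16 bytes then zero-padded to 64: |K'| = 64.
Outer input = (K'⊕opad) ∥ H(inner) → 64 + 16 = 80 bytes.

80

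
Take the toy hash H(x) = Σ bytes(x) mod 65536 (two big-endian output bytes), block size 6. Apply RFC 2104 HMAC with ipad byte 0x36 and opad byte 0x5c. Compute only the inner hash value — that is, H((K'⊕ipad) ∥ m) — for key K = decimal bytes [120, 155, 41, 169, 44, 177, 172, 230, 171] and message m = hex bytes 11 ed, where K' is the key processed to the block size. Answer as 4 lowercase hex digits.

Key decimal bytes [120, 155, 41, 169, 44, 177, 172, 230, 171] = 78 9b 29 a9 2c b1 ac e6 ab is 9 bytes > B = 6, so hash it first: H(key) = 04 ff, then zero-pad to 6 bytes: K' = 04 ff 00 00 00 00.
K' ⊕ ipad = 32 c9 36 36 36 36.
Inner input = 32 c9 36 36 36 36 ∥ 11 ed.
Inner hash: sum = 50+201+54+54+54+54+17+237 = 721 → 02 d1.

02d1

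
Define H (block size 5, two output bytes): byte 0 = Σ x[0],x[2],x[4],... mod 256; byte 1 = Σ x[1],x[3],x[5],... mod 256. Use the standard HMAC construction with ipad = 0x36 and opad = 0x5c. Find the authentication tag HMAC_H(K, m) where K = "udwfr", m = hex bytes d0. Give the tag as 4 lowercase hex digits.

f43a

Key "udwfr" = 75 64 77 66 72 is exactly B = 5 bytes: K' = 75 64 77 66 72.
K' ⊕ ipad = 43 52 41 50 44.  K' ⊕ opad = 29 38 2b 3a 2e.
Inner input = (K'⊕ipad) ∥ m = 43 52 41 50 44 ∥ d0.
Inner hash: even-index sum = 200 mod 256 = 200; odd-index sum = 370 mod 256 = 114 → c8 72.
Outer input = (K'⊕opad) ∥ inner = 29 38 2b 3a 2e ∥ c8 72.
Outer hash (tag): even-index sum = 244 mod 256 = 244; odd-index sum = 314 mod 256 = 58 → f4 3a.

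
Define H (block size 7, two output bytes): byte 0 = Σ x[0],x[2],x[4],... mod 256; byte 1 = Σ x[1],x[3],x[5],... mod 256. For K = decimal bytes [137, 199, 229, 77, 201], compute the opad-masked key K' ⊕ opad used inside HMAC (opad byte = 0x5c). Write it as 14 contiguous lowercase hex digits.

d59bb911955c5c

Key decimal bytes [137, 199, 229, 77, 201] = 89 c7 e5 4d c9 is 5 bytes ≤ B = 7; zero-pad to 7 bytes: K' = 89 c7 e5 4d c9 00 00.
XOR each byte with 0x5c: 89⊕5c=d5, c7⊕5c=9b, e5⊕5c=b9, 4d⊕5c=11, c9⊕5c=95, 00⊕5c=5c, 00⊕5c=5c.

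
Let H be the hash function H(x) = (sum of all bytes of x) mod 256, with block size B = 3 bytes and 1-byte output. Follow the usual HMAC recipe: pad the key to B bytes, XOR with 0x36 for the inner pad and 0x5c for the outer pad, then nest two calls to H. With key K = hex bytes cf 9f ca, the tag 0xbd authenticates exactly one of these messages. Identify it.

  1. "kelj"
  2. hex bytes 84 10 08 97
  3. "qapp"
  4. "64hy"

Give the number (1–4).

2

Key hex bytes cf 9f ca is exactly B = 3 bytes: K' = cf 9f ca.
K' ⊕ ipad = f9 a9 fc; K' ⊕ opad = 93 c3 96.
m1: inner = H(f9 a9 fc 6b 65 6c 6a) = 44; tag = H(93 c3 96 44) = 30
m2: inner = H(f9 a9 fc 84 10 08 97) = d1; tag = H(93 c3 96 d1) = bd ← matches
m3: inner = H(f9 a9 fc 71 61 70 70) = 50; tag = H(93 c3 96 50) = 3c
m4: inner = H(f9 a9 fc 36 34 68 79) = e9; tag = H(93 c3 96 e9) = d5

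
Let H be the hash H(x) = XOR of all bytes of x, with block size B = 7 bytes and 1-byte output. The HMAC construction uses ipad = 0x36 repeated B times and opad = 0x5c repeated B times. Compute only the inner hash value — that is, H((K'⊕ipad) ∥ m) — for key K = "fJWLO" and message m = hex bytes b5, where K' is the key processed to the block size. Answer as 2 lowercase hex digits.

Key "fJWLO" = 66 4a 57 4c 4f is 5 bytes ≤ B = 7; zero-pad to 7 bytes: K' = 66 4a 57 4c 4f 00 00.
K' ⊕ ipad = 50 7c 61 7a 79 36 36.
Inner input = 50 7c 61 7a 79 36 36 ∥ b5.
Inner hash: XOR 50⊕7c⊕61⊕7a⊕79⊕36⊕36⊕b5 = fb.

fb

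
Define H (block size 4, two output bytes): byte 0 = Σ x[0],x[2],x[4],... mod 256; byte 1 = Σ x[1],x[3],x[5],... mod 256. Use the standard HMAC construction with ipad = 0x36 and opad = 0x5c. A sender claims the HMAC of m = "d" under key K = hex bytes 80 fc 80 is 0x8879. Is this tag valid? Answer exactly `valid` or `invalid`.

Key hex bytes 80 fc 80 is 3 bytes ≤ B = 4; zero-pad to 4 bytes: K' = 80 fc 80 00.
K' ⊕ ipad = b6 ca b6 36; K' ⊕ opad = dc a0 dc 5c.
Inner hash: even-index sum = 464 mod 256 = 208; odd-index sum = 256 mod 256 = 0 → d0 00.
Outer hash (recomputed tag): even-index sum = 648 mod 256 = 136; odd-index sum = 252 mod 256 = 252 → 88 fc.
Recomputed tag = 88fc; claimed = 8879 → mismatch.

invalid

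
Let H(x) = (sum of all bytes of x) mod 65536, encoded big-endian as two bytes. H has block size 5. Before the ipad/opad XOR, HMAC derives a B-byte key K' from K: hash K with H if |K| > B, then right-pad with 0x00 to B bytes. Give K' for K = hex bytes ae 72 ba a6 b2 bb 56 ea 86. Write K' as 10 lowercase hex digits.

|K| = 9 > B = 5, so first hash the key.
H(K): sum = 174+114+186+166+178+187+86+234+134 = 1459 → 05 b3.
Zero-pad H(K) = 05 b3 to 5 bytes: K' = 05 b3 00 00 00.

05b3000000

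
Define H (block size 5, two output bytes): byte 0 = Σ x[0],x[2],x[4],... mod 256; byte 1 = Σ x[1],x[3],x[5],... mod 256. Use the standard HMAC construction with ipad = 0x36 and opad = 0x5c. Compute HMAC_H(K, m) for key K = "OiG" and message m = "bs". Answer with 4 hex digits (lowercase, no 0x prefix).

8124

Key "OiG" = 4f 69 47 is 3 bytes ≤ B = 5; zero-pad to 5 bytes: K' = 4f 69 47 00 00.
K' ⊕ ipad = 79 5f 71 36 36.  K' ⊕ opad = 13 35 1b 5c 5c.
Inner input = (K'⊕ipad) ∥ m = 79 5f 71 36 36 ∥ 62 73.
Inner hash: even-index sum = 403 mod 256 = 147; odd-index sum = 247 mod 256 = 247 → 93 f7.
Outer input = (K'⊕opad) ∥ inner = 13 35 1b 5c 5c ∥ 93 f7.
Outer hash (tag): even-index sum = 385 mod 256 = 129; odd-index sum = 292 mod 256 = 36 → 81 24.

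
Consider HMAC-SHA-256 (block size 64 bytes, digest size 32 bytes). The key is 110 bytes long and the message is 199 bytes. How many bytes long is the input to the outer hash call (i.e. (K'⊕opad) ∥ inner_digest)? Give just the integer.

96

Key is 110 > 64 bytes, so it is hashed to 32 bytes then zero-padded to 64: |K'| = 64.
Outer input = (K'⊕opad) ∥ H(inner) → 64 + 32 = 96 bytes.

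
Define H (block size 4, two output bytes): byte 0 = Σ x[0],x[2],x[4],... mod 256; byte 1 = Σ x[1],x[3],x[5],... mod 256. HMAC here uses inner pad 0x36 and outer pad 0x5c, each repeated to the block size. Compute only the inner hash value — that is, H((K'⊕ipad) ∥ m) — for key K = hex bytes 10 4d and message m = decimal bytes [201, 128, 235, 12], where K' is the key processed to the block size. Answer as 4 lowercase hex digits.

103d

Key hex bytes 10 4d is 2 bytes ≤ B = 4; zero-pad to 4 bytes: K' = 10 4d 00 00.
K' ⊕ ipad = 26 7b 36 36.
Inner input = 26 7b 36 36 ∥ c9 80 eb 0c.
Inner hash: even-index sum = 528 mod 256 = 16; odd-index sum = 317 mod 256 = 61 → 10 3d.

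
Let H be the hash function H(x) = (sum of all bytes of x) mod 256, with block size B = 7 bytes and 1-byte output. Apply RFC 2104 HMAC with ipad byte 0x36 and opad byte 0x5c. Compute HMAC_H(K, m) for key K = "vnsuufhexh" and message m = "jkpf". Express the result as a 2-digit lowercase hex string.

Key "vnsuufhexh" = 76 6e 73 75 75 66 68 65 78 68 is 10 bytes > B = 7, so hash it first: H(key) = 54, then zero-pad to 7 bytes: K' = 54 00 00 00 00 00 00.
K' ⊕ ipad = 62 36 36 36 36 36 36.  K' ⊕ opad = 08 5c 5c 5c 5c 5c 5c.
Inner input = (K'⊕ipad) ∥ m = 62 36 36 36 36 36 36 ∥ 6a 6b 70 66.
Inner hash: sum = 98+54+54+54+54+54+54+106+107+112+102 = 849; mod 256 = 81 → 51.
Outer input = (K'⊕opad) ∥ inner = 08 5c 5c 5c 5c 5c 5c ∥ 51.
Outer hash (tag): sum = 8+92+92+92+92+92+92+81 = 641; mod 256 = 129 → 81.

81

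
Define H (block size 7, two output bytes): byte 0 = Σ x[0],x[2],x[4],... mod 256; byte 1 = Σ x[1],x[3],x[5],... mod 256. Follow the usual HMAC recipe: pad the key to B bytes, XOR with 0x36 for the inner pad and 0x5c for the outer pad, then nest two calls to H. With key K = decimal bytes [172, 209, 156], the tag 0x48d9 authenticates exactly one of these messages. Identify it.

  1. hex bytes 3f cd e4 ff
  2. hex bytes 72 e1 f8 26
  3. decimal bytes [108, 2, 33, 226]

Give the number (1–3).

3

Key decimal bytes [172, 209, 156] = ac d1 9c is 3 bytes ≤ B = 7; zero-pad to 7 bytes: K' = ac d1 9c 00 00 00 00.
K' ⊕ ipad = 9a e7 aa 36 36 36 36; K' ⊕ opad = f0 8d c0 5c 5c 5c 5c.
m1: inner = H(9a e7 aa 36 36 36 36 3f cd e4 ff) = 7c 76; tag = H(f0 8d c0 5c 5c 5c 5c 7c 76) = dec1
m2: inner = H(9a e7 aa 36 36 36 36 72 e1 f8 26) = b7 bd; tag = H(f0 8d c0 5c 5c 5c 5c b7 bd) = 25fc
m3: inner = H(9a e7 aa 36 36 36 36 6c 02 21 e2) = 94 e0; tag = H(f0 8d c0 5c 5c 5c 5c 94 e0) = 48d9 ← matches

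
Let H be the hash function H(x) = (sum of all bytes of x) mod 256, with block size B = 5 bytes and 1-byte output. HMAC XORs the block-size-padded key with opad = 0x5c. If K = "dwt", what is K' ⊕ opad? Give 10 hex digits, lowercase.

382b285c5c

Key "dwt" = 64 77 74 is 3 bytes ≤ B = 5; zero-pad to 5 bytes: K' = 64 77 74 00 00.
XOR each byte with 0x5c: 64⊕5c=38, 77⊕5c=2b, 74⊕5c=28, 00⊕5c=5c, 00⊕5c=5c.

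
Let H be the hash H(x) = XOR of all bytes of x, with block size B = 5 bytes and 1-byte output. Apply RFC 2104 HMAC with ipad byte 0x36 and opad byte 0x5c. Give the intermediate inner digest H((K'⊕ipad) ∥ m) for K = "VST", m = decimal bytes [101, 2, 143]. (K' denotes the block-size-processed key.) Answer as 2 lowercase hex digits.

Key "VST" = 56 53 54 is 3 bytes ≤ B = 5; zero-pad to 5 bytes: K' = 56 53 54 00 00.
K' ⊕ ipad = 60 65 62 36 36.
Inner input = 60 65 62 36 36 ∥ 65 02 8f.
Inner hash: XOR 60⊕65⊕62⊕36⊕36⊕65⊕02⊕8f = 8f.

8f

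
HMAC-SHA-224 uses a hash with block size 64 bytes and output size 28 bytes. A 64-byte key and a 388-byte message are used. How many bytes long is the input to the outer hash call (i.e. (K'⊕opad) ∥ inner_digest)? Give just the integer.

Key is 64 ≤ 64 bytes, zero-padded: |K'| = 64.
Outer input = (K'⊕opad) ∥ H(inner) → 64 + 28 = 92 bytes.

92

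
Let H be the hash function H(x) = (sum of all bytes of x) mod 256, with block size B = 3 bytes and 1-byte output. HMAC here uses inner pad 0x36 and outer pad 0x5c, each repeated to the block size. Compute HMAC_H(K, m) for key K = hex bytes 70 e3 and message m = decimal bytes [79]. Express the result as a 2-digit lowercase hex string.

Key hex bytes 70 e3 is 2 bytes ≤ B = 3; zero-pad to 3 bytes: K' = 70 e3 00.
K' ⊕ ipad = 46 d5 36.  K' ⊕ opad = 2c bf 5c.
Inner input = (K'⊕ipad) ∥ m = 46 d5 36 ∥ 4f.
Inner hash: sum = 70+213+54+79 = 416; mod 256 = 160 → a0.
Outer input = (K'⊕opad) ∥ inner = 2c bf 5c ∥ a0.
Outer hash (tag): sum = 44+191+92+160 = 487; mod 256 = 231 → e7.

e7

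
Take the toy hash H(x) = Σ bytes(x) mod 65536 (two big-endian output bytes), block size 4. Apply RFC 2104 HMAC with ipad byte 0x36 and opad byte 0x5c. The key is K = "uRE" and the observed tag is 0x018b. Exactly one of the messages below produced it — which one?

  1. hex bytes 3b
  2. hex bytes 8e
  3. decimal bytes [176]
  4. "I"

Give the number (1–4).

Key "uRE" = 75 52 45 is 3 bytes ≤ B = 4; zero-pad to 4 bytes: K' = 75 52 45 00.
K' ⊕ ipad = 43 64 73 36; K' ⊕ opad = 29 0e 19 5c.
m1: inner = H(43 64 73 36 3b) = 01 8b; tag = H(29 0e 19 5c 01 8b) = 0138
m2: inner = H(43 64 73 36 8e) = 01 de; tag = H(29 0e 19 5c 01 de) = 018b ← matches
m3: inner = H(43 64 73 36 b0) = 02 00; tag = H(29 0e 19 5c 02 00) = 00ae
m4: inner = H(43 64 73 36 49) = 01 99; tag = H(29 0e 19 5c 01 99) = 0146

2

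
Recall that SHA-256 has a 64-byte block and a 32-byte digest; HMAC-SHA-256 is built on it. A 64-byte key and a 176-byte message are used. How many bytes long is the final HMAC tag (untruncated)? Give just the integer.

32

The tag is one SHA-256 digest: 32 bytes.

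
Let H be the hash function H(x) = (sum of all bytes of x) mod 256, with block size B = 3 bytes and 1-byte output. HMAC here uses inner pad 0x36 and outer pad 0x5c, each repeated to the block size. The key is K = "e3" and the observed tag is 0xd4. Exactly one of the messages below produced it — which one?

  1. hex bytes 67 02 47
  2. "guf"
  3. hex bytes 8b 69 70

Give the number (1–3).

Key "e3" = 65 33 is 2 bytes ≤ B = 3; zero-pad to 3 bytes: K' = 65 33 00.
K' ⊕ ipad = 53 05 36; K' ⊕ opad = 39 6f 5c.
m1: inner = H(53 05 36 67 02 47) = 3e; tag = H(39 6f 5c 3e) = 42
m2: inner = H(53 05 36 67 75 66) = d0; tag = H(39 6f 5c d0) = d4 ← matches
m3: inner = H(53 05 36 8b 69 70) = f2; tag = H(39 6f 5c f2) = f6

2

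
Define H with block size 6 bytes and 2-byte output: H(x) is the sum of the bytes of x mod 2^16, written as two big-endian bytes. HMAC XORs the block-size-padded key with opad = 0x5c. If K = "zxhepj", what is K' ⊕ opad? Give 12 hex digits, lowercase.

Key "zxhepj" = 7a 78 68 65 70 6a is exactly B = 6 bytes: K' = 7a 78 68 65 70 6a.
XOR each byte with 0x5c: 7a⊕5c=26, 78⊕5c=24, 68⊕5c=34, 65⊕5c=39, 70⊕5c=2c, 6a⊕5c=36.

262434392c36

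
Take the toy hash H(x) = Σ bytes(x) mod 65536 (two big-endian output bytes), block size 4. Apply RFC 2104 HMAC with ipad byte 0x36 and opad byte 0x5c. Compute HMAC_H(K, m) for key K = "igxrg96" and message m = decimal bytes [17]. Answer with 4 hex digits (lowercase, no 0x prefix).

Key "igxrg96" = 69 67 78 72 67 39 36 is 7 bytes > B = 4, so hash it first: H(key) = 02 90, then zero-pad to 4 bytes: K' = 02 90 00 00.
K' ⊕ ipad = 34 a6 36 36.  K' ⊕ opad = 5e cc 5c 5c.
Inner input = (K'⊕ipad) ∥ m = 34 a6 36 36 ∥ 11.
Inner hash: sum = 52+166+54+54+17 = 343 → 01 57.
Outer input = (K'⊕opad) ∥ inner = 5e cc 5c 5c ∥ 01 57.
Outer hash (tag): sum = 94+204+92+92+1+87 = 570 → 02 3a.

023a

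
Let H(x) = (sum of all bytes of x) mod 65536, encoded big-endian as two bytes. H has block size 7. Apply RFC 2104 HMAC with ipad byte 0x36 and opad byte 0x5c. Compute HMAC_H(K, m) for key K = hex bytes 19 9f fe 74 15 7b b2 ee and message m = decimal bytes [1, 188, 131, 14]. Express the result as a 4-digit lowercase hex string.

Key hex bytes 19 9f fe 74 15 7b b2 ee is 8 bytes > B = 7, so hash it first: H(key) = 04 5a, then zero-pad to 7 bytes: K' = 04 5a 00 00 00 00 00.
K' ⊕ ipad = 32 6c 36 36 36 36 36.  K' ⊕ opad = 58 06 5c 5c 5c 5c 5c.
Inner input = (K'⊕ipad) ∥ m = 32 6c 36 36 36 36 36 ∥ 01 bc 83 0e.
Inner hash: sum = 50+108+54+54+54+54+54+1+188+131+14 = 762 → 02 fa.
Outer input = (K'⊕opad) ∥ inner = 58 06 5c 5c 5c 5c 5c ∥ 02 fa.
Outer hash (tag): sum = 88+6+92+92+92+92+92+2+250 = 806 → 03 26.

0326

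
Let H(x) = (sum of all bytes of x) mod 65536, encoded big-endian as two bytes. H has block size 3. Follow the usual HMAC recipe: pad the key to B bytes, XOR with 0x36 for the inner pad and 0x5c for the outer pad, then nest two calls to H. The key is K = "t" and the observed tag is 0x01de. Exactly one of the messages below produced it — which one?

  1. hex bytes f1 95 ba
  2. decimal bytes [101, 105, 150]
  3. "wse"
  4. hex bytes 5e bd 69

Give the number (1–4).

Key "t" = 74 is 1 byte ≤ B = 3; zero-pad to 3 bytes: K' = 74 00 00.
K' ⊕ ipad = 42 36 36; K' ⊕ opad = 28 5c 5c.
m1: inner = H(42 36 36 f1 95 ba) = 02 ee; tag = H(28 5c 5c 02 ee) = 01d0
m2: inner = H(42 36 36 65 69 96) = 02 12; tag = H(28 5c 5c 02 12) = 00f4
m3: inner = H(42 36 36 77 73 65) = 01 fd; tag = H(28 5c 5c 01 fd) = 01de ← matches
m4: inner = H(42 36 36 5e bd 69) = 02 32; tag = H(28 5c 5c 02 32) = 0114

3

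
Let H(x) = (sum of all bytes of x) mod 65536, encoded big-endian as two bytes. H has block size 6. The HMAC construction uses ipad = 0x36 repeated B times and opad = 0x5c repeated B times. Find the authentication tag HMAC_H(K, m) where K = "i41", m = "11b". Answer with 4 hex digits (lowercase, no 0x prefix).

Key "i41" = 69 34 31 is 3 bytes ≤ B = 6; zero-pad to 6 bytes: K' = 69 34 31 00 00 00.
K' ⊕ ipad = 5f 02 07 36 36 36.  K' ⊕ opad = 35 68 6d 5c 5c 5c.
Inner input = (K'⊕ipad) ∥ m = 5f 02 07 36 36 36 ∥ 31 31 62.
Inner hash: sum = 95+2+7+54+54+54+49+49+98 = 462 → 01 ce.
Outer input = (K'⊕opad) ∥ inner = 35 68 6d 5c 5c 5c ∥ 01 ce.
Outer hash (tag): sum = 53+104+109+92+92+92+1+206 = 749 → 02 ed.

02ed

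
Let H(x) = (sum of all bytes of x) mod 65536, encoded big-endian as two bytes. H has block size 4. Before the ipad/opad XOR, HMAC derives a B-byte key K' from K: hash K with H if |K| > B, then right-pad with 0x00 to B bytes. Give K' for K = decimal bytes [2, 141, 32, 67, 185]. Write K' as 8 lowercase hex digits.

01ab0000

|K| = 5 > B = 4, so first hash the key.
H(K): sum = 2+141+32+67+185 = 427 → 01 ab.
Zero-pad H(K) = 01 ab to 4 bytes: K' = 01 ab 00 00.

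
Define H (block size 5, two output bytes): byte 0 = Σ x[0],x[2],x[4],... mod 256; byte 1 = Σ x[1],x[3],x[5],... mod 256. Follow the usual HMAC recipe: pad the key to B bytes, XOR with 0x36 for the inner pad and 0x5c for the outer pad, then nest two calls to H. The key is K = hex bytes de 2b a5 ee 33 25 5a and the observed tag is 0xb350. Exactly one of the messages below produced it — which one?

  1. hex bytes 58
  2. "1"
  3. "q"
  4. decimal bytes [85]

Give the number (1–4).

3

Key hex bytes de 2b a5 ee 33 25 5a is 7 bytes > B = 5, so hash it first: H(key) = 10 3e, then zero-pad to 5 bytes: K' = 10 3e 00 00 00.
K' ⊕ ipad = 26 08 36 36 36; K' ⊕ opad = 4c 62 5c 5c 5c.
m1: inner = H(26 08 36 36 36 58) = 92 96; tag = H(4c 62 5c 5c 5c 92 96) = 9a50
m2: inner = H(26 08 36 36 36 31) = 92 6f; tag = H(4c 62 5c 5c 5c 92 6f) = 7350
m3: inner = H(26 08 36 36 36 71) = 92 af; tag = H(4c 62 5c 5c 5c 92 af) = b350 ← matches
m4: inner = H(26 08 36 36 36 55) = 92 93; tag = H(4c 62 5c 5c 5c 92 93) = 9750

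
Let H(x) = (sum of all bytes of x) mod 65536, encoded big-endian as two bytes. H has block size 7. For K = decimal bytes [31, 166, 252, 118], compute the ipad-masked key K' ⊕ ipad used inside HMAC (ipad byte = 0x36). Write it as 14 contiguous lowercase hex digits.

2990ca40363636

Key decimal bytes [31, 166, 252, 118] = 1f a6 fc 76 is 4 bytes ≤ B = 7; zero-pad to 7 bytes: K' = 1f a6 fc 76 00 00 00.
XOR each byte with 0x36: 1f⊕36=29, a6⊕36=90, fc⊕36=ca, 76⊕36=40, 00⊕36=36, 00⊕36=36, 00⊕36=36.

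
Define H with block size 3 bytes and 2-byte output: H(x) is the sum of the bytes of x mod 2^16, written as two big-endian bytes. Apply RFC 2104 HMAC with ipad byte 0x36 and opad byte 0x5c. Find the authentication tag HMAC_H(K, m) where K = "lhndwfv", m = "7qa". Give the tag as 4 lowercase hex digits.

Key "lhndwfv" = 6c 68 6e 64 77 66 76 is 7 bytes > B = 3, so hash it first: H(key) = 02 f9, then zero-pad to 3 bytes: K' = 02 f9 00.
K' ⊕ ipad = 34 cf 36.  K' ⊕ opad = 5e a5 5c.
Inner input = (K'⊕ipad) ∥ m = 34 cf 36 ∥ 37 71 61.
Inner hash: sum = 52+207+54+55+113+97 = 578 → 02 42.
Outer input = (K'⊕opad) ∥ inner = 5e a5 5c ∥ 02 42.
Outer hash (tag): sum = 94+165+92+2+66 = 419 → 01 a3.

01a3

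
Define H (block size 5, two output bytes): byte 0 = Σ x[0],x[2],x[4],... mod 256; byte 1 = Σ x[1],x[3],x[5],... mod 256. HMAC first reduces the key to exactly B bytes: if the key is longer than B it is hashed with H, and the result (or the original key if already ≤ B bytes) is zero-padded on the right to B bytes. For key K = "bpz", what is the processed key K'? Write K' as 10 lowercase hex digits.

Key "bpz" = 62 70 7a is 3 bytes ≤ B = 5; zero-pad to 5 bytes: K' = 62 70 7a 00 00.

62707a0000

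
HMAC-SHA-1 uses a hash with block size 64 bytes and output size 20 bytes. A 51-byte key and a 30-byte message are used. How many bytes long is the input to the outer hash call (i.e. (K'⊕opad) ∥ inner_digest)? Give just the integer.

84

Key is 51 ≤ 64 bytes, zero-padded: |K'| = 64.
Outer input = (K'⊕opad) ∥ H(inner) → 64 + 20 = 84 bytes.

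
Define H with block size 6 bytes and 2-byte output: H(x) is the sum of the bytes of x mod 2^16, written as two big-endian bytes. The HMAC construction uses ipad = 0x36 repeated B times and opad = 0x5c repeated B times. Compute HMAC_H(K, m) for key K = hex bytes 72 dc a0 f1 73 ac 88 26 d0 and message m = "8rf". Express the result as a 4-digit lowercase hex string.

0250

Key hex bytes 72 dc a0 f1 73 ac 88 26 d0 is 9 bytes > B = 6, so hash it first: H(key) = 05 7c, then zero-pad to 6 bytes: K' = 05 7c 00 00 00 00.
K' ⊕ ipad = 33 4a 36 36 36 36.  K' ⊕ opad = 59 20 5c 5c 5c 5c.
Inner input = (K'⊕ipad) ∥ m = 33 4a 36 36 36 36 ∥ 38 72 66.
Inner hash: sum = 51+74+54+54+54+54+56+114+102 = 613 → 02 65.
Outer input = (K'⊕opad) ∥ inner = 59 20 5c 5c 5c 5c ∥ 02 65.
Outer hash (tag): sum = 89+32+92+92+92+92+2+101 = 592 → 02 50.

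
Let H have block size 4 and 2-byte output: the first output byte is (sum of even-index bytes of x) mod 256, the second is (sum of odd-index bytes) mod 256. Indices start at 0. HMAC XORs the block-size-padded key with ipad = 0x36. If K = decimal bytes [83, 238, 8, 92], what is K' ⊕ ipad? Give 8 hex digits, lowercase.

Key decimal bytes [83, 238, 8, 92] = 53 ee 08 5c is exactly B = 4 bytes: K' = 53 ee 08 5c.
XOR each byte with 0x36: 53⊕36=65, ee⊕36=d8, 08⊕36=3e, 5c⊕36=6a.

65d83e6a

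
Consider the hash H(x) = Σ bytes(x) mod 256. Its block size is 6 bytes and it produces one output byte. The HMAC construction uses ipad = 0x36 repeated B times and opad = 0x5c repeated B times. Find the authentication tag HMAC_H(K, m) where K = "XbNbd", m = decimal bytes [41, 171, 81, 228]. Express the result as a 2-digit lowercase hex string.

45

Key "XbNbd" = 58 62 4e 62 64 is 5 bytes ≤ B = 6; zero-pad to 6 bytes: K' = 58 62 4e 62 64 00.
K' ⊕ ipad = 6e 54 78 54 52 36.  K' ⊕ opad = 04 3e 12 3e 38 5c.
Inner input = (K'⊕ipad) ∥ m = 6e 54 78 54 52 36 ∥ 29 ab 51 e4.
Inner hash: sum = 110+84+120+84+82+54+41+171+81+228 = 1055; mod 256 = 31 → 1f.
Outer input = (K'⊕opad) ∥ inner = 04 3e 12 3e 38 5c ∥ 1f.
Outer hash (tag): sum = 4+62+18+62+56+92+31 = 325; mod 256 = 69 → 45.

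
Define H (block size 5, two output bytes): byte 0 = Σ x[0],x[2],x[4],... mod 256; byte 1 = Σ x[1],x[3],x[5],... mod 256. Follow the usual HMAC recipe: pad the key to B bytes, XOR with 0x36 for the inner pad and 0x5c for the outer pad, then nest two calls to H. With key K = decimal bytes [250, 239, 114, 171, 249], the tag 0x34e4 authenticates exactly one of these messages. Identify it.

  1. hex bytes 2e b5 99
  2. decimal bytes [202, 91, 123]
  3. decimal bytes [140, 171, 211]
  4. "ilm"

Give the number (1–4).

Key decimal bytes [250, 239, 114, 171, 249] = fa ef 72 ab f9 is exactly B = 5 bytes: K' = fa ef 72 ab f9.
K' ⊕ ipad = cc d9 44 9d cf; K' ⊕ opad = a6 b3 2e f7 a5.
m1: inner = H(cc d9 44 9d cf 2e b5 99) = 94 3d; tag = H(a6 b3 2e f7 a5 94 3d) = b63e
m2: inner = H(cc d9 44 9d cf ca 5b 7b) = 3a bb; tag = H(a6 b3 2e f7 a5 3a bb) = 34e4 ← matches
m3: inner = H(cc d9 44 9d cf 8c ab d3) = 8a d5; tag = H(a6 b3 2e f7 a5 8a d5) = 4e34
m4: inner = H(cc d9 44 9d cf 69 6c 6d) = 4b 4c; tag = H(a6 b3 2e f7 a5 4b 4c) = c5f5

2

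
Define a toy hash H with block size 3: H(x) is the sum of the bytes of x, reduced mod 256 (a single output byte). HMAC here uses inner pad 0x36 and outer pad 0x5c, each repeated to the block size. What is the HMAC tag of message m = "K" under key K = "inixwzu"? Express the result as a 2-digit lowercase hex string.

d9

Key "inixwzu" = 69 6e 69 78 77 7a 75 is 7 bytes > B = 3, so hash it first: H(key) = 1e, then zero-pad to 3 bytes: K' = 1e 00 00.
K' ⊕ ipad = 28 36 36.  K' ⊕ opad = 42 5c 5c.
Inner input = (K'⊕ipad) ∥ m = 28 36 36 ∥ 4b.
Inner hash: sum = 40+54+54+75 = 223 → df.
Outer input = (K'⊕opad) ∥ inner = 42 5c 5c ∥ df.
Outer hash (tag): sum = 66+92+92+223 = 473; mod 256 = 217 → d9.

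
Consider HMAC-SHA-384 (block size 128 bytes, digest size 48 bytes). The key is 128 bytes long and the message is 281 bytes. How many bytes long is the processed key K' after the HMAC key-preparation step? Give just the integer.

128

Key is 128 ≤ 128 bytes, zero-padded: |K'| = 128.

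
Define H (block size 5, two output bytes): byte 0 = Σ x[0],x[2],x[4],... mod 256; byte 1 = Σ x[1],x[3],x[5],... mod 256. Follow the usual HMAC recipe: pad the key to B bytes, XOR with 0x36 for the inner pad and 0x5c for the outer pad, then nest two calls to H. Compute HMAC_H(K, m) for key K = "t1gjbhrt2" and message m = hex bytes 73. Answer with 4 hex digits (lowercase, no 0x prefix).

5fca

Key "t1gjbhrt2" = 74 31 67 6a 62 68 72 74 32 is 9 bytes > B = 5, so hash it first: H(key) = e1 77, then zero-pad to 5 bytes: K' = e1 77 00 00 00.
K' ⊕ ipad = d7 41 36 36 36.  K' ⊕ opad = bd 2b 5c 5c 5c.
Inner input = (K'⊕ipad) ∥ m = d7 41 36 36 36 ∥ 73.
Inner hash: even-index sum = 323 mod 256 = 67; odd-index sum = 234 mod 256 = 234 → 43 ea.
Outer input = (K'⊕opad) ∥ inner = bd 2b 5c 5c 5c ∥ 43 ea.
Outer hash (tag): even-index sum = 607 mod 256 = 95; odd-index sum = 202 mod 256 = 202 → 5f ca.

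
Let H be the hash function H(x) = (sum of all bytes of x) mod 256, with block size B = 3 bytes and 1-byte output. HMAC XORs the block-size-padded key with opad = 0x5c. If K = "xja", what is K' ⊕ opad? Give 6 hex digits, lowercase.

Key "xja" = 78 6a 61 is exactly B = 3 bytes: K' = 78 6a 61.
XOR each byte with 0x5c: 78⊕5c=24, 6a⊕5c=36, 61⊕5c=3d.

24363d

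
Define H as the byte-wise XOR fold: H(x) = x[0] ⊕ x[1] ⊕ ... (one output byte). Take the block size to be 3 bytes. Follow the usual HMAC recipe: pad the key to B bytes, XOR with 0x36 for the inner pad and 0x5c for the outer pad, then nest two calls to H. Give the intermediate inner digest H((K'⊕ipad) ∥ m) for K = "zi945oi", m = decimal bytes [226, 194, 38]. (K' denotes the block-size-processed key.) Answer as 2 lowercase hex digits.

1d

Key "zi945oi" = 7a 69 39 34 35 6f 69 is 7 bytes > B = 3, so hash it first: H(key) = 2d, then zero-pad to 3 bytes: K' = 2d 00 00.
K' ⊕ ipad = 1b 36 36.
Inner input = 1b 36 36 ∥ e2 c2 26.
Inner hash: XOR 1b⊕36⊕36⊕e2⊕c2⊕26 = 1d.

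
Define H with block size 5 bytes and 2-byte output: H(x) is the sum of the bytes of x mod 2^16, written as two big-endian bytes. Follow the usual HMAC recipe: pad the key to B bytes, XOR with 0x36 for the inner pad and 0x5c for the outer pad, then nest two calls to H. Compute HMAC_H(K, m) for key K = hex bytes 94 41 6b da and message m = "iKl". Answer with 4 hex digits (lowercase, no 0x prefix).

Key hex bytes 94 41 6b da is 4 bytes ≤ B = 5; zero-pad to 5 bytes: K' = 94 41 6b da 00.
K' ⊕ ipad = a2 77 5d ec 36.  K' ⊕ opad = c8 1d 37 86 5c.
Inner input = (K'⊕ipad) ∥ m = a2 77 5d ec 36 ∥ 69 4b 6c.
Inner hash: sum = 162+119+93+236+54+105+75+108 = 952 → 03 b8.
Outer input = (K'⊕opad) ∥ inner = c8 1d 37 86 5c ∥ 03 b8.
Outer hash (tag): sum = 200+29+55+134+92+3+184 = 697 → 02 b9.

02b9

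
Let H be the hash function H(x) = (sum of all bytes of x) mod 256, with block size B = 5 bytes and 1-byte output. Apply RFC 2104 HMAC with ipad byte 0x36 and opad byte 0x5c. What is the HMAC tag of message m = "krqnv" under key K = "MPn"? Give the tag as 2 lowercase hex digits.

Key "MPn" = 4d 50 6e is 3 bytes ≤ B = 5; zero-pad to 5 bytes: K' = 4d 50 6e 00 00.
K' ⊕ ipad = 7b 66 58 36 36.  K' ⊕ opad = 11 0c 32 5c 5c.
Inner input = (K'⊕ipad) ∥ m = 7b 66 58 36 36 ∥ 6b 72 71 6e 76.
Inner hash: sum = 123+102+88+54+54+107+114+113+110+118 = 983; mod 256 = 215 → d7.
Outer input = (K'⊕opad) ∥ inner = 11 0c 32 5c 5c ∥ d7.
Outer hash (tag): sum = 17+12+50+92+92+215 = 478; mod 256 = 222 → de.

de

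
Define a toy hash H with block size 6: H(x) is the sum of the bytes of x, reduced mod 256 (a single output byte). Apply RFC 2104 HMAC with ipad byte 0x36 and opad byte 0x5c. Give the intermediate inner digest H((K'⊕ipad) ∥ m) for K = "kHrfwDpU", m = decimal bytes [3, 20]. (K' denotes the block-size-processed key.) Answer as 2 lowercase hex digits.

Key "kHrfwDpU" = 6b 48 72 66 77 44 70 55 is 8 bytes > B = 6, so hash it first: H(key) = 0b, then zero-pad to 6 bytes: K' = 0b 00 00 00 00 00.
K' ⊕ ipad = 3d 36 36 36 36 36.
Inner input = 3d 36 36 36 36 36 ∥ 03 14.
Inner hash: sum = 61+54+54+54+54+54+3+20 = 354; mod 256 = 98 → 62.

62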